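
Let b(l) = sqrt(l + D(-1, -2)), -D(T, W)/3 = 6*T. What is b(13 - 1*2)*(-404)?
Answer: -404*sqrt(29) ≈ -2175.6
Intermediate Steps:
D(T, W) = -18*T
b(l) = sqrt(18 + l) (b(l) = sqrt(l - 18*(-1)) = sqrt(l + 18) = sqrt(18 + l))
b(13 - 1*2)*(-404) = sqrt(18 + (13 - 1*2))*(-404) = sqrt(18 + (13 - 2))*(-404) = sqrt(18 + 11)*(-404) = sqrt(29)*(-404) = -404*sqrt(29)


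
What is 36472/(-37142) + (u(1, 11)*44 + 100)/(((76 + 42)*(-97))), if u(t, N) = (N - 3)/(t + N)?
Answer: -3264914/3287067 ≈ -0.99326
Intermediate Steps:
u(t, N) = (-3 + N)/(N + t)
36472/(-37142) + (u(1, 11)*44 + 100)/(((76 + 42)*(-97))) = 36472/(-37142) + (((-3 + 11)/(11 + 1))*44 + 100)/(((76 + 42)*(-97))) = 36472*(-1/37142) + ((8/12)*44 + 100)/((118*(-97))) = -18236/18571 + (((1/12)*8)*44 + 100)/(-11446) = -18236/18571 + ((⅔)*44 + 100)*(-1/11446) = -18236/18571 + (88/3 + 100)*(-1/11446) = -18236/18571 + (388/3)*(-1/11446) = -18236/18571 - 2/177 = -3264914/3287067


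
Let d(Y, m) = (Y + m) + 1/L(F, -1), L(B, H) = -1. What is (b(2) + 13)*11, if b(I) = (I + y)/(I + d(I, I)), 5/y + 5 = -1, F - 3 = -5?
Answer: 4367/30 ≈ 145.57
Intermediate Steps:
F = -2 (F = 3 - 5 = -2)
d(Y, m) = -1 + Y + m (d(Y, m) = (Y + m) + 1/(-1) = (Y + m) - 1 = -1 + Y + m)
y = -⅚ (y = 5/(-5 - 1) = 5/(-6) = 5*(-⅙) = -⅚ ≈ -0.83333)
b(I) = (-⅚ + I)/(-1 + 3*I) (b(I) = (I - ⅚)/(I + (-1 + I + I)) = (-⅚ + I)/(I + (-1 + 2*I)) = (-⅚ + I)/(-1 + 3*I))
(b(2) + 13)*11 = ((-5 + 6*2)/(6*(-1 + 3*2)) + 13)*11 = ((-5 + 12)/(6*(-1 + 6)) + 13)*11 = ((⅙)*7/5 + 13)*11 = ((⅙)*(⅕)*7 + 13)*11 = (7/30 + 13)*11 = (397/30)*11 = 4367/30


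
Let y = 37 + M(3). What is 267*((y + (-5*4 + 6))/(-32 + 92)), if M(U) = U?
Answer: 1157/10 ≈ 115.70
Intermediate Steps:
y = 40 (y = 37 + 3 = 40)
267*((y + (-5*4 + 6))/(-32 + 92)) = 267*((40 + (-5*4 + 6))/(-32 + 92)) = 267*((40 + (-20 + 6))/60) = 267*((40 - 14)*(1/60)) = 267*(26*(1/60)) = 267*(13/30) = 1157/10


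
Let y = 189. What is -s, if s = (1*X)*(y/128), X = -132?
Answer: 6237/32 ≈ 194.91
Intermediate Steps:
s = -6237/32 (s = (1*(-132))*(189/128) = -24948/128 = -132*189/128 = -6237/32 ≈ -194.91)
-s = -1*(-6237/32) = 6237/32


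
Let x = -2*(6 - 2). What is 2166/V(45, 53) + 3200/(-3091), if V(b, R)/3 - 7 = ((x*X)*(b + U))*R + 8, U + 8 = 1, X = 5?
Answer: -259975702/248964595 ≈ -1.0442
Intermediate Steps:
U = -7 (U = -8 + 1 = -7)
x = -8 (x = -2*4 = -8)
V(b, R) = 45 + 3*R*(280 - 40*b) (V(b, R) = 21 + 3*(((-8*5)*(b - 7))*R + 8) = 21 + 3*((-40*(-7 + b))*R + 8) = 21 + 3*((280 - 40*b)*R + 8) = 21 + 3*(R*(280 - 40*b) + 8) = 21 + 3*(8 + R*(280 - 40*b)) = 21 + (24 + 3*R*(280 - 40*b)) = 45 + 3*R*(280 - 40*b))
2166/V(45, 53) + 3200/(-3091) = 2166/(45 + 840*53 - 120*53*45) + 3200/(-3091) = 2166/(45 + 44520 - 286200) + 3200*(-1/3091) = 2166/(-241635) - 3200/3091 = 2166*(-1/241635) - 3200/3091 = -722/80545 - 3200/3091 = -259975702/248964595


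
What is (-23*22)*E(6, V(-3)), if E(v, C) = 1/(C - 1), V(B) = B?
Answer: 253/2 ≈ 126.50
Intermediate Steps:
E(v, C) = 1/(-1 + C)
(-23*22)*E(6, V(-3)) = (-23*22)/(-1 - 3) = -506/(-4) = -506*(-¼) = 253/2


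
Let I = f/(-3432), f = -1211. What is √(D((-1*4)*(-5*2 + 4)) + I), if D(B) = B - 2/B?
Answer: √71465394/1716 ≈ 4.9264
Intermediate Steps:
I = 1211/3432 (I = -1211/(-3432) = -1211*(-1/3432) = 1211/3432 ≈ 0.35286)
D(B) = B - 2/B
√(D((-1*4)*(-5*2 + 4)) + I) = √(((-1*4)*(-5*2 + 4) - 2*(-1/(4*(-5*2 + 4)))) + 1211/3432) = √((-4*(-10 + 4) - 2*(-1/(4*(-10 + 4)))) + 1211/3432) = √((-4*(-6) - 2/((-4*(-6)))) + 1211/3432) = √((24 - 2/24) + 1211/3432) = √((24 - 2*1/24) + 1211/3432) = √((24 - 1/12) + 1211/3432) = √(287/12 + 1211/3432) = √(83293/3432) = √71465394/1716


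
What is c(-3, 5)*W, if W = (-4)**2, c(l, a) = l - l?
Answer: 0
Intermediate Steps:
c(l, a) = 0
W = 16
c(-3, 5)*W = 0*16 = 0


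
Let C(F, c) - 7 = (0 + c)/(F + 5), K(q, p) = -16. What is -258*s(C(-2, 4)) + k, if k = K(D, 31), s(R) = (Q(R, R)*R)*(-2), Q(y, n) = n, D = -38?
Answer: 107452/3 ≈ 35817.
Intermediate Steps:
C(F, c) = 7 + c/(5 + F) (C(F, c) = 7 + (0 + c)/(F + 5) = 7 + c/(5 + F))
s(R) = -2*R² (s(R) = (R*R)*(-2) = R²*(-2) = -2*R²)
k = -16
-258*s(C(-2, 4)) + k = -(-516)*((35 + 4 + 7*(-2))/(5 - 2))² - 16 = -(-516)*((35 + 4 - 14)/3)² - 16 = -(-516)*((⅓)*25)² - 16 = -(-516)*(25/3)² - 16 = -(-516)*625/9 - 16 = -258*(-1250/9) - 16 = 107500/3 - 16 = 107452/3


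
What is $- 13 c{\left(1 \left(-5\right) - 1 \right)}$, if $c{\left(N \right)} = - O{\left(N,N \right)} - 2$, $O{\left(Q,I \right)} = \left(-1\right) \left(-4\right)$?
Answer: $78$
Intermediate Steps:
$O{\left(Q,I \right)} = 4$
$c{\left(N \right)} = -6$ ($c{\left(N \right)} = \left(-1\right) 4 - 2 = -4 - 2 = -6$)
$- 13 c{\left(1 \left(-5\right) - 1 \right)} = \left(-13\right) \left(-6\right) = 78$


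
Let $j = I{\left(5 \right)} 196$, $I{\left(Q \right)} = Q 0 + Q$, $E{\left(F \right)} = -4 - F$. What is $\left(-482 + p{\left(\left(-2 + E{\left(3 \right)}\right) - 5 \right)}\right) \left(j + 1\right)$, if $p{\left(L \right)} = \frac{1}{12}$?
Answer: $- \frac{1891041}{4} \approx -4.7276 \cdot 10^{5}$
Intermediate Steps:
$p{\left(L \right)} = \frac{1}{12}$
$I{\left(Q \right)} = Q$ ($I{\left(Q \right)} = 0 + Q = Q$)
$j = 980$ ($j = 5 \cdot 196 = 980$)
$\left(-482 + p{\left(\left(-2 + E{\left(3 \right)}\right) - 5 \right)}\right) \left(j + 1\right) = \left(-482 + \frac{1}{12}\right) \left(980 + 1\right) = \left(- \frac{5783}{12}\right) 981 = - \frac{1891041}{4}$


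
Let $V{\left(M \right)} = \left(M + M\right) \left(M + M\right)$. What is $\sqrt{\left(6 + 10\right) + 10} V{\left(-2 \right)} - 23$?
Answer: $-23 + 16 \sqrt{26} \approx 58.584$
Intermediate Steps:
$V{\left(M \right)} = 4 M^{2}$ ($V{\left(M \right)} = 2 M 2 M = 4 M^{2}$)
$\sqrt{\left(6 + 10\right) + 10} V{\left(-2 \right)} - 23 = \sqrt{\left(6 + 10\right) + 10} \cdot 4 \left(-2\right)^{2} - 23 = \sqrt{16 + 10} \cdot 4 \cdot 4 - 23 = \sqrt{26} \cdot 16 - 23 = 16 \sqrt{26} - 23 = -23 + 16 \sqrt{26}$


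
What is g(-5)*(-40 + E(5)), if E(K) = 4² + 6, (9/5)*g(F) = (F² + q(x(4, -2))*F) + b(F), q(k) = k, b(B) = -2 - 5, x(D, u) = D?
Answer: 20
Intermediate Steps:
b(B) = -7
g(F) = -35/9 + 5*F²/9 + 20*F/9 (g(F) = 5*((F² + 4*F) - 7)/9 = 5*(-7 + F² + 4*F)/9 = -35/9 + 5*F²/9 + 20*F/9)
E(K) = 22 (E(K) = 16 + 6 = 22)
g(-5)*(-40 + E(5)) = (-35/9 + (5/9)*(-5)² + (20/9)*(-5))*(-40 + 22) = (-35/9 + (5/9)*25 - 100/9)*(-18) = (-35/9 + 125/9 - 100/9)*(-18) = -10/9*(-18) = 20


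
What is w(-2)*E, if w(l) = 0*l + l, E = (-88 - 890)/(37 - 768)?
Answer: -1956/731 ≈ -2.6758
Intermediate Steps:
E = 978/731 (E = -978/(-731) = -978*(-1/731) = 978/731 ≈ 1.3379)
w(l) = l (w(l) = 0 + l = l)
w(-2)*E = -2*978/731 = -1956/731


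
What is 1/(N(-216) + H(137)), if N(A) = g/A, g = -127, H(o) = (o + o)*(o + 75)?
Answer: 216/12547135 ≈ 1.7215e-5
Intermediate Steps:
H(o) = 2*o*(75 + o) (H(o) = (2*o)*(75 + o) = 2*o*(75 + o))
N(A) = -127/A
1/(N(-216) + H(137)) = 1/(-127/(-216) + 2*137*(75 + 137)) = 1/(-127*(-1/216) + 2*137*212) = 1/(127/216 + 58088) = 1/(12547135/216) = 216/12547135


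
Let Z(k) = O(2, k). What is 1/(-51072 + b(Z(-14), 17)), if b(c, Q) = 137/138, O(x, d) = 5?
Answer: -138/7047799 ≈ -1.9581e-5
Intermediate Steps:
Z(k) = 5
b(c, Q) = 137/138 (b(c, Q) = 137*(1/138) = 137/138)
1/(-51072 + b(Z(-14), 17)) = 1/(-51072 + 137/138) = 1/(-7047799/138) = -138/7047799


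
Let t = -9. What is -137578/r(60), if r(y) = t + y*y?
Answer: -19654/513 ≈ -38.312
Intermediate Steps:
r(y) = -9 + y² (r(y) = -9 + y*y = -9 + y²)
-137578/r(60) = -137578/(-9 + 60²) = -137578/(-9 + 3600) = -137578/3591 = -137578*1/3591 = -19654/513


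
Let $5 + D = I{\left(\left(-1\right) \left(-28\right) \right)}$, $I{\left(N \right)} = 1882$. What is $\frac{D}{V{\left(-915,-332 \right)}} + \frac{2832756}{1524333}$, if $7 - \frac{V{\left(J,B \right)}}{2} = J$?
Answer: $\frac{2694925035}{936956684} \approx 2.8763$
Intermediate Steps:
$V{\left(J,B \right)} = 14 - 2 J$
$D = 1877$ ($D = -5 + 1882 = 1877$)
$\frac{D}{V{\left(-915,-332 \right)}} + \frac{2832756}{1524333} = \frac{1877}{14 - -1830} + \frac{2832756}{1524333} = \frac{1877}{14 + 1830} + 2832756 \cdot \frac{1}{1524333} = \frac{1877}{1844} + \frac{944252}{508111} = \frac{2694925035}{936956684}$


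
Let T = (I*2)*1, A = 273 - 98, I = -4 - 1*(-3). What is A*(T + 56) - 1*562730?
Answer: -553280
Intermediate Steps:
I = -1 (I = -4 + 3 = -1)
A = 175
T = -2 (T = -1*2*1 = -2*1 = -2)
A*(T + 56) - 1*562730 = 175*(-2 + 56) - 1*562730 = 175*54 - 562730 = 9450 - 562730 = -553280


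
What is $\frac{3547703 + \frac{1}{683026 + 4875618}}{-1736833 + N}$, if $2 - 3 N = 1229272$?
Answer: $- \frac{59161253984199}{35796383313236} \approx -1.6527$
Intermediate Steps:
$N = - \frac{1229270}{3}$ ($N = \frac{2}{3} - \frac{1229272}{3} = - \frac{1229270}{3} \approx -4.0976 \cdot 10^{5}$)
$\frac{3547703 + \frac{1}{683026 + 4875618}}{-1736833 + N} = \frac{3547703 + \frac{1}{683026 + 4875618}}{-1736833 - \frac{1229270}{3}} = \frac{3547703 + \frac{1}{5558644}}{- \frac{6439769}{3}} = \left(3547703 + \frac{1}{5558644}\right) \left(- \frac{3}{6439769}\right) = \frac{19720417994733}{5558644} \left(- \frac{3}{6439769}\right) = - \frac{59161253984199}{35796383313236}$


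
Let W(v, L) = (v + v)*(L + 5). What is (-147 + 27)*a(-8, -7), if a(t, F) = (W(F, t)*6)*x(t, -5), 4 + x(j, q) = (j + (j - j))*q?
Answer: -1088640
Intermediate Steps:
W(v, L) = 2*v*(5 + L) (W(v, L) = (2*v)*(5 + L) = 2*v*(5 + L))
x(j, q) = -4 + j*q (x(j, q) = -4 + (j + (j - j))*q = -4 + (j + 0)*q = -4 + j*q)
a(t, F) = 12*F*(-4 - 5*t)*(5 + t) (a(t, F) = ((2*F*(5 + t))*6)*(-4 + t*(-5)) = (12*F*(5 + t))*(-4 - 5*t) = 12*F*(-4 - 5*t)*(5 + t))
(-147 + 27)*a(-8, -7) = (-147 + 27)*(12*(-7)*(-4 - 5*(-8))*(5 - 8)) = -1440*(-7)*(-4 + 40)*(-3) = -1440*(-7)*36*(-3) = -120*9072 = -1088640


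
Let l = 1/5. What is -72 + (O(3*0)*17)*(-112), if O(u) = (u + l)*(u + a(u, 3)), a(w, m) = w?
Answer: -72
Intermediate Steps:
l = ⅕ ≈ 0.20000
O(u) = 2*u*(⅕ + u) (O(u) = (u + ⅕)*(u + u) = (⅕ + u)*(2*u) = 2*u*(⅕ + u))
-72 + (O(3*0)*17)*(-112) = -72 + ((2*(3*0)*(1 + 5*(3*0))/5)*17)*(-112) = -72 + (((⅖)*0*(1 + 5*0))*17)*(-112) = -72 + (((⅖)*0*(1 + 0))*17)*(-112) = -72 + (((⅖)*0*1)*17)*(-112) = -72 + (0*17)*(-112) = -72 + 0*(-112) = -72 + 0 = -72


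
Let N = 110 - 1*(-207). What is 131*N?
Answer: 41527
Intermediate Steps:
N = 317 (N = 110 + 207 = 317)
131*N = 131*317 = 41527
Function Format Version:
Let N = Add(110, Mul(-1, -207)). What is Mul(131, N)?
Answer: 41527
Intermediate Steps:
N = 317 (N = Add(110, 207) = 317)
Mul(131, N) = Mul(131, 317) = 41527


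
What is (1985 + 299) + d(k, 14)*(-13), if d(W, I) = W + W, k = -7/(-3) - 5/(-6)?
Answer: 6605/3 ≈ 2201.7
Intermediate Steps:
k = 19/6 (k = -7*(-1/3) - 5*(-1/6) = 7/3 + 5/6 = 19/6 ≈ 3.1667)
d(W, I) = 2*W
(1985 + 299) + d(k, 14)*(-13) = (1985 + 299) + (2*(19/6))*(-13) = 2284 + (19/3)*(-13) = 2284 - 247/3 = 6605/3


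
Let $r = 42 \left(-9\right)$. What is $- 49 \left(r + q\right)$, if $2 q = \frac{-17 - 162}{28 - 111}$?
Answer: $\frac{3065881}{166} \approx 18469.0$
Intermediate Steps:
$r = -378$
$q = \frac{179}{166}$ ($q = \frac{\left(-17 - 162\right) \frac{1}{28 - 111}}{2} = \frac{\left(-179\right) \frac{1}{-83}}{2} = \frac{\left(-179\right) \left(- \frac{1}{83}\right)}{2} = \frac{1}{2} \cdot \frac{179}{83} = \frac{179}{166} \approx 1.0783$)
$- 49 \left(r + q\right) = - 49 \left(-378 + \frac{179}{166}\right) = \left(-49\right) \left(- \frac{62569}{166}\right) = \frac{3065881}{166}$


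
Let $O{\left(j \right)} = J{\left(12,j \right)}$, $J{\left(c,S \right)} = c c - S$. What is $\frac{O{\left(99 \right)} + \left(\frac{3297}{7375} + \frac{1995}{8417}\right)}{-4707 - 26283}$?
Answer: $- \frac{49751857}{33749401250} \approx -0.0014742$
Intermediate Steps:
$J{\left(c,S \right)} = c^{2} - S$
$O{\left(j \right)} = 144 - j$ ($O{\left(j \right)} = 12^{2} - j = 144 - j$)
$\frac{O{\left(99 \right)} + \left(\frac{3297}{7375} + \frac{1995}{8417}\right)}{-4707 - 26283} = \frac{\left(144 - 99\right) + \left(\frac{3297}{7375} + \frac{1995}{8417}\right)}{-4707 - 26283} = \frac{\left(144 - 99\right) + \left(3297 \cdot \frac{1}{7375} + 1995 \cdot \frac{1}{8417}\right)}{-30990} = \left(45 + \left(\frac{3297}{7375} + \frac{105}{443}\right)\right) \left(- \frac{1}{30990}\right) = \left(45 + \frac{2234946}{3267125}\right) \left(- \frac{1}{30990}\right) = \frac{149255571}{3267125} \left(- \frac{1}{30990}\right) = - \frac{49751857}{33749401250}$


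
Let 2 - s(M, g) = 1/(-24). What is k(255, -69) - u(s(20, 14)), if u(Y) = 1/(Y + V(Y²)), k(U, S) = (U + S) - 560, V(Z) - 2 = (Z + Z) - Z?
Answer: -1769222/4729 ≈ -374.12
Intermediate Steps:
s(M, g) = 49/24 (s(M, g) = 2 - 1/(-24) = 2 - 1*(-1/24) = 2 + 1/24 = 49/24)
V(Z) = 2 + Z (V(Z) = 2 + ((Z + Z) - Z) = 2 + (2*Z - Z) = 2 + Z)
k(U, S) = -560 + S + U (k(U, S) = (S + U) - 560 = -560 + S + U)
u(Y) = 1/(2 + Y + Y²) (u(Y) = 1/(Y + (2 + Y²)) = 1/(2 + Y + Y²))
k(255, -69) - u(s(20, 14)) = (-560 - 69 + 255) - 1/(2 + 49/24 + (49/24)²) = -374 - 1/(2 + 49/24 + 2401/576) = -374 - 1/4729/576 = -374 - 1*576/4729 = -374 - 576/4729 = -1769222/4729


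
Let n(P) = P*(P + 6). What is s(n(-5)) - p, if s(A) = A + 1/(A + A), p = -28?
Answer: 229/10 ≈ 22.900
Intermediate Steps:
n(P) = P*(6 + P)
s(A) = A + 1/(2*A)
s(n(-5)) - p = (-5*(6 - 5) + 1/(2*((-5*(6 - 5))))) - 1*(-28) = (-5*1 + 1/(2*((-5*1)))) + 28 = (-5 + (½)/(-5)) + 28 = (-5 + (½)*(-⅕)) + 28 = (-5 - ⅒) + 28 = -51/10 + 28 = 229/10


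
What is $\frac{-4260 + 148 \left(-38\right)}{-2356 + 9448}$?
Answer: $- \frac{2471}{1773} \approx -1.3937$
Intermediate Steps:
$\frac{-4260 + 148 \left(-38\right)}{-2356 + 9448} = \frac{-4260 - 5624}{7092} = \left(-9884\right) \frac{1}{7092} = - \frac{2471}{1773}$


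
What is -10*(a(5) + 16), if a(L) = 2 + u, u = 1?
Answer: -190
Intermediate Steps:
a(L) = 3 (a(L) = 2 + 1 = 3)
-10*(a(5) + 16) = -10*(3 + 16) = -10*19 = -190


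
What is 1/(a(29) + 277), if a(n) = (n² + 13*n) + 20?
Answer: 1/1515 ≈ 0.00066007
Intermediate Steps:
a(n) = 20 + n² + 13*n
1/(a(29) + 277) = 1/((20 + 29² + 13*29) + 277) = 1/((20 + 841 + 377) + 277) = 1/(1238 + 277) = 1/1515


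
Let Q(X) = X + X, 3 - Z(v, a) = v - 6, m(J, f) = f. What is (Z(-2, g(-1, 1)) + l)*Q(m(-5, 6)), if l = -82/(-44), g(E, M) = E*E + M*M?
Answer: 1698/11 ≈ 154.36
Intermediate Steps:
g(E, M) = E**2 + M**2
Z(v, a) = 9 - v (Z(v, a) = 3 - (v - 6) = 3 - (-6 + v) = 3 + (6 - v) = 9 - v)
Q(X) = 2*X
l = 41/22 (l = -82*(-1/44) = 41/22 ≈ 1.8636)
(Z(-2, g(-1, 1)) + l)*Q(m(-5, 6)) = ((9 - 1*(-2)) + 41/22)*(2*6) = ((9 + 2) + 41/22)*12 = (11 + 41/22)*12 = (283/22)*12 = 1698/11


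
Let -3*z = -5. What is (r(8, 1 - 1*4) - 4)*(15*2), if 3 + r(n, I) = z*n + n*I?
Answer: -530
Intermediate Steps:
z = 5/3 (z = -1/3*(-5) = 5/3 ≈ 1.6667)
r(n, I) = -3 + 5*n/3 + I*n (r(n, I) = -3 + (5*n/3 + n*I) = -3 + (5*n/3 + I*n) = -3 + 5*n/3 + I*n)
(r(8, 1 - 1*4) - 4)*(15*2) = ((-3 + (5/3)*8 + (1 - 1*4)*8) - 4)*(15*2) = ((-3 + 40/3 + (1 - 4)*8) - 4)*30 = ((-3 + 40/3 - 3*8) - 4)*30 = ((-3 + 40/3 - 24) - 4)*30 = (-41/3 - 4)*30 = -53/3*30 = -530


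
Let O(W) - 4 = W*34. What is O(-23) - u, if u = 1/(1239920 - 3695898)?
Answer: -1910750883/2455978 ≈ -778.00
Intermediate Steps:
O(W) = 4 + 34*W (O(W) = 4 + W*34 = 4 + 34*W)
u = -1/2455978 (u = 1/(-2455978) = -1/2455978 ≈ -4.0717e-7)
O(-23) - u = (4 + 34*(-23)) - 1*(-1/2455978) = (4 - 782) + 1/2455978 = -778 + 1/2455978 = -1910750883/2455978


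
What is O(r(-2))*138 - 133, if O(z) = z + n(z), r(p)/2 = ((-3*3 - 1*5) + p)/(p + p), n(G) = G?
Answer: 2075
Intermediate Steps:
r(p) = (-14 + p)/p (r(p) = 2*(((-3*3 - 1*5) + p)/(p + p)) = 2*(((-9 - 5) + p)/((2*p))) = 2*((-14 + p)*(1/(2*p))) = 2*((-14 + p)/(2*p)) = (-14 + p)/p)
O(z) = 2*z (O(z) = z + z = 2*z)
O(r(-2))*138 - 133 = (2*((-14 - 2)/(-2)))*138 - 133 = (2*(-1/2*(-16)))*138 - 133 = (2*8)*138 - 133 = 16*138 - 133 = 2208 - 133 = 2075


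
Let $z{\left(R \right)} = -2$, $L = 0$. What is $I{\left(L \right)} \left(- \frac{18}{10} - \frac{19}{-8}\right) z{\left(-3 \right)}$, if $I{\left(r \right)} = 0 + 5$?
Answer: $- \frac{23}{4} \approx -5.75$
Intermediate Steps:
$I{\left(r \right)} = 5$
$I{\left(L \right)} \left(- \frac{18}{10} - \frac{19}{-8}\right) z{\left(-3 \right)} = 5 \left(- \frac{18}{10} - \frac{19}{-8}\right) \left(-2\right) = 5 \left(\left(-18\right) \frac{1}{10} - - \frac{19}{8}\right) \left(-2\right) = 5 \left(- \frac{9}{5} + \frac{19}{8}\right) \left(-2\right) = 5 \cdot \frac{23}{40} \left(-2\right) = \frac{23}{8} \left(-2\right) = - \frac{23}{4}$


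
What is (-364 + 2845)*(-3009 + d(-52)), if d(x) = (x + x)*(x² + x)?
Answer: -691744977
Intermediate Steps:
d(x) = 2*x*(x + x²) (d(x) = (2*x)*(x + x²) = 2*x*(x + x²))
(-364 + 2845)*(-3009 + d(-52)) = (-364 + 2845)*(-3009 + 2*(-52)²*(1 - 52)) = 2481*(-3009 + 2*2704*(-51)) = 2481*(-3009 - 275808) = 2481*(-278817) = -691744977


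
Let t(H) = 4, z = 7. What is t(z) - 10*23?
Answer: -226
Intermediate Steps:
t(z) - 10*23 = 4 - 10*23 = 4 - 230 = -226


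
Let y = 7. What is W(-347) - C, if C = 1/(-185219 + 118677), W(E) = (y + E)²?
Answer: 7692255201/66542 ≈ 1.1560e+5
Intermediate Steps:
W(E) = (7 + E)²
C = -1/66542 (C = 1/(-66542) = -1/66542 ≈ -1.5028e-5)
W(-347) - C = (7 - 347)² - 1*(-1/66542) = (-340)² + 1/66542 = 115600 + 1/66542 = 7692255201/66542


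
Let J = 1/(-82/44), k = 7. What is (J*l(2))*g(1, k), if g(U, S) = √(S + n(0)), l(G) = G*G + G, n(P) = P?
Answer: -132*√7/41 ≈ -8.5180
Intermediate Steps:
J = -22/41 (J = 1/(-82*1/44) = 1/(-41/22) = -22/41 ≈ -0.53658)
l(G) = G + G² (l(G) = G² + G = G + G²)
g(U, S) = √S (g(U, S) = √(S + 0) = √S)
(J*l(2))*g(1, k) = (-44*(1 + 2)/41)*√7 = (-44*3/41)*√7 = (-22/41*6)*√7 = -132*√7/41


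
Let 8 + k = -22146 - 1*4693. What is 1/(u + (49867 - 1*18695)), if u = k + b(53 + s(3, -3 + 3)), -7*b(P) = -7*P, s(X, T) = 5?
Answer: 1/4383 ≈ 0.00022815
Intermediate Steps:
b(P) = P (b(P) = -(-1)*7*P/7 = -(-1)*P = P)
k = -26847 (k = -8 + (-22146 - 1*4693) = -8 + (-22146 - 4693) = -8 - 26839 = -26847)
u = -26789 (u = -26847 + (53 + 5) = -26847 + 58 = -26789)
1/(u + (49867 - 1*18695)) = 1/(-26789 + (49867 - 1*18695)) = 1/(-26789 + (49867 - 18695)) = 1/(-26789 + 31172) = 1/4383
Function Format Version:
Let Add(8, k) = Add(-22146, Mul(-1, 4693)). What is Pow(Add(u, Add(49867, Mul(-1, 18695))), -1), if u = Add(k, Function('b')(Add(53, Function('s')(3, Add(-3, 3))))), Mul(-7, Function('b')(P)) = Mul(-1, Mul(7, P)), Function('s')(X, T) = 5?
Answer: Rational(1, 4383) ≈ 0.00022815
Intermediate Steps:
Function('b')(P) = P (Function('b')(P) = Mul(Rational(-1, 7), Mul(-1, Mul(7, P))) = Mul(Rational(-1, 7), Mul(-7, P)) = P)
k = -26847 (k = Add(-8, Add(-22146, Mul(-1, 4693))) = Add(-8, Add(-22146, -4693)) = Add(-8, -26839) = -26847)
u = -26789 (u = Add(-26847, Add(53, 5)) = Add(-26847, 58) = -26789)
Pow(Add(u, Add(49867, Mul(-1, 18695))), -1) = Pow(Add(-26789, Add(49867, Mul(-1, 18695))), -1) = Pow(Add(-26789, Add(49867, -18695)), -1) = Pow(Add(-26789, 31172), -1) = Pow(4383, -1) = Rational(1, 4383)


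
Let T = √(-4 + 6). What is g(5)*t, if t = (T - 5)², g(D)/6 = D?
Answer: 810 - 300*√2 ≈ 385.74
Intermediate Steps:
g(D) = 6*D
T = √2 ≈ 1.4142
t = (-5 + √2)² (t = (√2 - 5)² = (-5 + √2)² ≈ 12.858)
g(5)*t = (6*5)*(5 - √2)² = 30*(5 - √2)²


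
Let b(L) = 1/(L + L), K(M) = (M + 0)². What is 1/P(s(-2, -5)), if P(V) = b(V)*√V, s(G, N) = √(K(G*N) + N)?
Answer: 2*95^(¼) ≈ 6.2440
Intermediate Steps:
K(M) = M²
s(G, N) = √(N + G²*N²) (s(G, N) = √((G*N)² + N) = √(G²*N² + N) = √(N + G²*N²))
b(L) = 1/(2*L)
P(V) = 1/(2*√V) (P(V) = (1/(2*V))*√V = 1/(2*√V))
1/P(s(-2, -5)) = 1/(1/(2*√(√(-5*(1 - 5*(-2)²))))) = 1/(1/(2*√(√(-5*(1 - 5*4))))) = 1/(1/(2*√(√(-5*(1 - 20))))) = 1/(1/(2*√(√(-5*(-19))))) = 1/(1/(2*√(√95))) = 1/((95^(¾)/95)/2) = 1/(95^(¾)/190) = 2*95^(¼)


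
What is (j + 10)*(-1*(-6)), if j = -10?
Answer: 0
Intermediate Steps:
(j + 10)*(-1*(-6)) = (-10 + 10)*(-1*(-6)) = 0*6 = 0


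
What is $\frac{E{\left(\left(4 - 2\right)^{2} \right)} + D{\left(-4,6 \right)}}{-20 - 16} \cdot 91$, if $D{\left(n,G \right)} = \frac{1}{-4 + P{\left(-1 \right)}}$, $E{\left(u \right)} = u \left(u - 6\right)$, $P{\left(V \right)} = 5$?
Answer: $\frac{637}{36} \approx 17.694$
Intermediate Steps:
$E{\left(u \right)} = u \left(-6 + u\right)$
$D{\left(n,G \right)} = 1$ ($D{\left(n,G \right)} = \frac{1}{-4 + 5} = 1^{-1} = 1$)
$\frac{E{\left(\left(4 - 2\right)^{2} \right)} + D{\left(-4,6 \right)}}{-20 - 16} \cdot 91 = \frac{\left(4 - 2\right)^{2} \left(-6 + \left(4 - 2\right)^{2}\right) + 1}{-20 - 16} \cdot 91 = \frac{2^{2} \left(-6 + 2^{2}\right) + 1}{-36} \cdot 91 = \left(4 \left(-6 + 4\right) + 1\right) \left(- \frac{1}{36}\right) 91 = \left(4 \left(-2\right) + 1\right) \left(- \frac{1}{36}\right) 91 = \left(-8 + 1\right) \left(- \frac{1}{36}\right) 91 = \left(-7\right) \left(- \frac{1}{36}\right) 91 = \frac{7}{36} \cdot 91 = \frac{637}{36}$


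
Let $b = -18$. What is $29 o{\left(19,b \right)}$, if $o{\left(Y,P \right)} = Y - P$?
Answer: $1073$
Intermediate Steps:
$29 o{\left(19,b \right)} = 29 \left(19 - -18\right) = 29 \left(19 + 18\right) = 29 \cdot 37 = 1073$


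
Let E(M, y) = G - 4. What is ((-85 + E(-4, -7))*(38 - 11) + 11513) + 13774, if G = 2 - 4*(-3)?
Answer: 23262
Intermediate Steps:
G = 14 (G = 2 + 12 = 14)
E(M, y) = 10 (E(M, y) = 14 - 4 = 10)
((-85 + E(-4, -7))*(38 - 11) + 11513) + 13774 = ((-85 + 10)*(38 - 11) + 11513) + 13774 = (-75*27 + 11513) + 13774 = (-2025 + 11513) + 13774 = 9488 + 13774 = 23262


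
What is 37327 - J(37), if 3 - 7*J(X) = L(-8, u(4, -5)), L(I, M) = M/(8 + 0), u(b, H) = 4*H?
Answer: 522567/14 ≈ 37326.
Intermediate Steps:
L(I, M) = M/8
J(X) = 11/14 (J(X) = 3/7 - 4*(-5)/56 = 3/7 - (-20)/56 = 3/7 - ⅐*(-5/2) = 3/7 + 5/14 = 11/14)
37327 - J(37) = 37327 - 1*11/14 = 37327 - 11/14 = 522567/14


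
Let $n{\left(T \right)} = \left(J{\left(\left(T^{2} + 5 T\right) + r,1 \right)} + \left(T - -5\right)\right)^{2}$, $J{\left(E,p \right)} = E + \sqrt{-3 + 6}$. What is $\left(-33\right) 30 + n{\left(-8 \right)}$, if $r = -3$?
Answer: $-663 + 36 \sqrt{3} \approx -600.65$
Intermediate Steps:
$J{\left(E,p \right)} = E + \sqrt{3}$
$n{\left(T \right)} = \left(2 + \sqrt{3} + T^{2} + 6 T\right)^{2}$ ($n{\left(T \right)} = \left(\left(\left(\left(T^{2} + 5 T\right) - 3\right) + \sqrt{3}\right) + \left(T - -5\right)\right)^{2} = \left(\left(\left(-3 + T^{2} + 5 T\right) + \sqrt{3}\right) + \left(T + 5\right)\right)^{2} = \left(\left(-3 + \sqrt{3} + T^{2} + 5 T\right) + \left(5 + T\right)\right)^{2} = \left(2 + \sqrt{3} + T^{2} + 6 T\right)^{2}$)
$\left(-33\right) 30 + n{\left(-8 \right)} = \left(-33\right) 30 + \left(2 + \sqrt{3} + \left(-8\right)^{2} + 6 \left(-8\right)\right)^{2} = -990 + \left(2 + \sqrt{3} + 64 - 48\right)^{2} = -990 + \left(18 + \sqrt{3}\right)^{2}$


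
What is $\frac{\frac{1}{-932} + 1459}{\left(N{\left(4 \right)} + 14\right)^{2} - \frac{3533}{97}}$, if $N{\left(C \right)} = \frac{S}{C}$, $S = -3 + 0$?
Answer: $\frac{527597356}{50315185} \approx 10.486$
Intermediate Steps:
$S = -3$
$N{\left(C \right)} = - \frac{3}{C}$
$\frac{\frac{1}{-932} + 1459}{\left(N{\left(4 \right)} + 14\right)^{2} - \frac{3533}{97}} = \frac{\frac{1}{-932} + 1459}{\left(- \frac{3}{4} + 14\right)^{2} - \frac{3533}{97}} = \frac{- \frac{1}{932} + 1459}{\left(\left(-3\right) \frac{1}{4} + 14\right)^{2} - \frac{3533}{97}} = \frac{1359787}{932 \left(\left(- \frac{3}{4} + 14\right)^{2} - \frac{3533}{97}\right)} = \frac{1359787}{932 \left(\left(\frac{53}{4}\right)^{2} - \frac{3533}{97}\right)} = \frac{1359787}{932 \left(\frac{2809}{16} - \frac{3533}{97}\right)} = \frac{1359787}{932 \cdot \frac{215945}{1552}} = \frac{1359787}{932} \cdot \frac{1552}{215945} = \frac{527597356}{50315185}$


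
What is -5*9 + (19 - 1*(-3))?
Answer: -23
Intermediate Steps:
-5*9 + (19 - 1*(-3)) = -45 + (19 + 3) = -45 + 22 = -23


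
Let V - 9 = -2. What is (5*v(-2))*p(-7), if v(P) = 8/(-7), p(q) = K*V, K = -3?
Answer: 120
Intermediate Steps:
V = 7 (V = 9 - 2 = 7)
p(q) = -21 (p(q) = -3*7 = -21)
v(P) = -8/7 (v(P) = 8*(-1/7) = -8/7)
(5*v(-2))*p(-7) = (5*(-8/7))*(-21) = -40/7*(-21) = 120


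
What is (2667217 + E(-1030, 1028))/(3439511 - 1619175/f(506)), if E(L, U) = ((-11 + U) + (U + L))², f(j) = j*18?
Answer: 229090488/213098279 ≈ 1.0750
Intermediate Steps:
f(j) = 18*j
E(L, U) = (-11 + L + 2*U)² (E(L, U) = ((-11 + U) + (L + U))² = (-11 + L + 2*U)²)
(2667217 + E(-1030, 1028))/(3439511 - 1619175/f(506)) = (2667217 + (-11 - 1030 + 2*1028)²)/(3439511 - 1619175/(18*506)) = (2667217 + (-11 - 1030 + 2056)²)/(3439511 - 1619175/9108) = (2667217 + 1015²)/(3439511 - 1619175*1/9108) = (2667217 + 1030225)/(3439511 - 539725/3036) = 3697442/(10441815671/3036) = 3697442*(3036/10441815671) = 229090488/213098279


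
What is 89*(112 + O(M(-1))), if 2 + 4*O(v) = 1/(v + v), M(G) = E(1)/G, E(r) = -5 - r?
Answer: 476417/48 ≈ 9925.4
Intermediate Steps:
M(G) = -6/G (M(G) = (-5 - 1*1)/G = (-5 - 1)/G = -6/G)
O(v) = -½ + 1/(8*v) (O(v) = -½ + 1/(4*(v + v)) = -½ + 1/(4*((2*v))) = -½ + (1/(2*v))/4 = -½ + 1/(8*v))
89*(112 + O(M(-1))) = 89*(112 + (1 - (-24)/(-1))/(8*((-6/(-1))))) = 89*(112 + (1 - (-24)*(-1))/(8*((-6*(-1))))) = 89*(112 + (⅛)*(1 - 4*6)/6) = 89*(112 + (⅛)*(⅙)*(1 - 24)) = 89*(112 + (⅛)*(⅙)*(-23)) = 89*(112 - 23/48) = 89*(5353/48) = 476417/48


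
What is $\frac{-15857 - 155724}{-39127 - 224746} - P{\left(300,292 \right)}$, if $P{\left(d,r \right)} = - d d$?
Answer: $\frac{23748741581}{263873} \approx 90001.0$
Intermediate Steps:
$P{\left(d,r \right)} = - d^{2}$
$\frac{-15857 - 155724}{-39127 - 224746} - P{\left(300,292 \right)} = \frac{-15857 - 155724}{-39127 - 224746} - - 300^{2} = - \frac{171581}{-263873} - \left(-1\right) 90000 = \left(-171581\right) \left(- \frac{1}{263873}\right) - -90000 = \frac{171581}{263873} + 90000 = \frac{23748741581}{263873}$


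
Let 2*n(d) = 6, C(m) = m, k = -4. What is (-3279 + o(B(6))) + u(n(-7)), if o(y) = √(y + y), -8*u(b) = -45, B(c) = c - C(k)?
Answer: -26187/8 + 2*√5 ≈ -3268.9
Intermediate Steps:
B(c) = 4 + c (B(c) = c - 1*(-4) = c + 4 = 4 + c)
n(d) = 3 (n(d) = (½)*6 = 3)
u(b) = 45/8 (u(b) = -⅛*(-45) = 45/8)
o(y) = √2*√y (o(y) = √(2*y) = √2*√y)
(-3279 + o(B(6))) + u(n(-7)) = (-3279 + √2*√(4 + 6)) + 45/8 = (-3279 + √2*√10) + 45/8 = (-3279 + 2*√5) + 45/8 = -26187/8 + 2*√5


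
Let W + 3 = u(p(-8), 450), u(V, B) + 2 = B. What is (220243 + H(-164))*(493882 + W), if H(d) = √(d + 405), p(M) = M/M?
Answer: 108872061461 + 494327*√241 ≈ 1.0888e+11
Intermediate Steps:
p(M) = 1
u(V, B) = -2 + B
H(d) = √(405 + d)
W = 445 (W = -3 + (-2 + 450) = -3 + 448 = 445)
(220243 + H(-164))*(493882 + W) = (220243 + √(405 - 164))*(493882 + 445) = (220243 + √241)*494327 = 108872061461 + 494327*√241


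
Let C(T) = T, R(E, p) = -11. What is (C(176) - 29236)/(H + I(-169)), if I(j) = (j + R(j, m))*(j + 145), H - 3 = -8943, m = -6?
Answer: 1453/231 ≈ 6.2900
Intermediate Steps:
H = -8940 (H = 3 - 8943 = -8940)
I(j) = (-11 + j)*(145 + j) (I(j) = (j - 11)*(j + 145) = (-11 + j)*(145 + j))
(C(176) - 29236)/(H + I(-169)) = (176 - 29236)/(-8940 + (-1595 + (-169)**2 + 134*(-169))) = -29060/(-8940 + (-1595 + 28561 - 22646)) = -29060/(-8940 + 4320) = -29060/(-4620) = -29060*(-1/4620) = 1453/231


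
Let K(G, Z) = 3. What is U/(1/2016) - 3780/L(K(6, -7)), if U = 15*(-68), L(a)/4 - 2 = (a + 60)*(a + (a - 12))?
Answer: -773175375/376 ≈ -2.0563e+6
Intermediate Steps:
L(a) = 8 + 4*(-12 + 2*a)*(60 + a) (L(a) = 8 + 4*((a + 60)*(a + (a - 12))) = 8 + 4*((60 + a)*(a + (-12 + a))) = 8 + 4*((60 + a)*(-12 + 2*a)) = 8 + 4*((-12 + 2*a)*(60 + a)) = 8 + 4*(-12 + 2*a)*(60 + a))
U = -1020
U/(1/2016) - 3780/L(K(6, -7)) = -1020/(1/2016) - 3780/(-2872 + 8*3² + 432*3) = -1020/1/2016 - 3780/(-2872 + 8*9 + 1296) = -1020*2016 - 3780/(-2872 + 72 + 1296) = -2056320 - 3780/(-1504) = -2056320 - 3780*(-1/1504) = -2056320 + 945/376 = -773175375/376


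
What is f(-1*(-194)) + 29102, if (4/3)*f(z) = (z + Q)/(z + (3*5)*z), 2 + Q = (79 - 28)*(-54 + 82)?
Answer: 90333823/3104 ≈ 29102.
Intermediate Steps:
Q = 1426 (Q = -2 + (79 - 28)*(-54 + 82) = -2 + 51*28 = -2 + 1428 = 1426)
f(z) = 3*(1426 + z)/(64*z) (f(z) = 3*((z + 1426)/(z + (3*5)*z))/4 = 3*((1426 + z)/(z + 15*z))/4 = 3*((1426 + z)/((16*z)))/4 = 3*((1426 + z)*(1/(16*z)))/4 = 3*((1426 + z)/(16*z))/4 = 3*(1426 + z)/(64*z))
f(-1*(-194)) + 29102 = 3*(1426 - 1*(-194))/(64*((-1*(-194)))) + 29102 = (3/64)*(1426 + 194)/194 + 29102 = (3/64)*(1/194)*1620 + 29102 = 1215/3104 + 29102 = 90333823/3104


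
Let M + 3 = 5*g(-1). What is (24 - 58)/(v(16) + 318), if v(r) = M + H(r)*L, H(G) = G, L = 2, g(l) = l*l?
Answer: -17/176 ≈ -0.096591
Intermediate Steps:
g(l) = l**2
M = 2 (M = -3 + 5*(-1)**2 = -3 + 5*1 = -3 + 5 = 2)
v(r) = 2 + 2*r (v(r) = 2 + r*2 = 2 + 2*r)
(24 - 58)/(v(16) + 318) = (24 - 58)/((2 + 2*16) + 318) = -34/((2 + 32) + 318) = -34/(34 + 318) = -34/352 = -34*1/352 = -17/176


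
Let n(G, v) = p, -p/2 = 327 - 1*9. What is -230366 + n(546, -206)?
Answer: -231002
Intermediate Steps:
p = -636 (p = -2*(327 - 1*9) = -2*(327 - 9) = -2*318 = -636)
n(G, v) = -636
-230366 + n(546, -206) = -230366 - 636 = -231002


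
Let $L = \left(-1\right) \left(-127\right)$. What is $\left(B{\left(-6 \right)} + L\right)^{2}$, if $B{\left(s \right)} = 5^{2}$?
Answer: $23104$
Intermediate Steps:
$B{\left(s \right)} = 25$
$L = 127$
$\left(B{\left(-6 \right)} + L\right)^{2} = \left(25 + 127\right)^{2} = 152^{2} = 23104$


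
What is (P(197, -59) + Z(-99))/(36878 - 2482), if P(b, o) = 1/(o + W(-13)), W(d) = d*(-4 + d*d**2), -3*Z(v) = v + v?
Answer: 1884565/982143384 ≈ 0.0019188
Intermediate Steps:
Z(v) = -2*v/3 (Z(v) = -(v + v)/3 = -2*v/3)
W(d) = d*(-4 + d**3)
P(b, o) = 1/(28613 + o) (P(b, o) = 1/(o - 13*(-4 + (-13)**3)) = 1/(o - 13*(-4 - 2197)) = 1/(o - 13*(-2201)) = 1/(o + 28613) = 1/(28613 + o))
(P(197, -59) + Z(-99))/(36878 - 2482) = (1/(28613 - 59) - 2/3*(-99))/(36878 - 2482) = (1/28554 + 66)/34396 = (1/28554 + 66)*(1/34396) = (1884565/28554)*(1/34396) = 1884565/982143384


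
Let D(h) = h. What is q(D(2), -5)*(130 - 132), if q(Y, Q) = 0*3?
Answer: 0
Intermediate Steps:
q(Y, Q) = 0
q(D(2), -5)*(130 - 132) = 0*(130 - 132) = 0*(-2) = 0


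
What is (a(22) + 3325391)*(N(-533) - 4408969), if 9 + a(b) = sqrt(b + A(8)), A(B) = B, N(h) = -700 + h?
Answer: -14665606347164 - 4410202*sqrt(30) ≈ -1.4666e+13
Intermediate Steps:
a(b) = -9 + sqrt(8 + b) (a(b) = -9 + sqrt(b + 8) = -9 + sqrt(8 + b))
(a(22) + 3325391)*(N(-533) - 4408969) = ((-9 + sqrt(8 + 22)) + 3325391)*((-700 - 533) - 4408969) = ((-9 + sqrt(30)) + 3325391)*(-1233 - 4408969) = (3325382 + sqrt(30))*(-4410202) = -14665606347164 - 4410202*sqrt(30)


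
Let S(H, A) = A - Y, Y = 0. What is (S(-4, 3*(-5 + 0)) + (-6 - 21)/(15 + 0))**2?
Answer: 7056/25 ≈ 282.24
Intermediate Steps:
S(H, A) = A (S(H, A) = A - 1*0 = A + 0 = A)
(S(-4, 3*(-5 + 0)) + (-6 - 21)/(15 + 0))**2 = (3*(-5 + 0) + (-6 - 21)/(15 + 0))**2 = (3*(-5) - 27/15)**2 = (-15 - 27*1/15)**2 = (-15 - 9/5)**2 = (-84/5)**2 = 7056/25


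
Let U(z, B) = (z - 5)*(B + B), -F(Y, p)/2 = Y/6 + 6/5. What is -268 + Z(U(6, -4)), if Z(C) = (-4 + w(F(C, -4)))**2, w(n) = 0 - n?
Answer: -56204/225 ≈ -249.80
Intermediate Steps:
F(Y, p) = -12/5 - Y/3 (F(Y, p) = -2*(Y/6 + 6/5) = -2*(6/5 + Y/6) = -12/5 - Y/3)
w(n) = -n
U(z, B) = 2*B*(-5 + z) (U(z, B) = (-5 + z)*(2*B) = 2*B*(-5 + z))
Z(C) = (-8/5 + C/3)**2 (Z(C) = (-4 - (-12/5 - C/3))**2 = (-4 + (12/5 + C/3))**2 = (-8/5 + C/3)**2)
-268 + Z(U(6, -4)) = -268 + (-24 + 5*(2*(-4)*(-5 + 6)))**2/225 = -268 + (-24 + 5*(2*(-4)*1))**2/225 = -268 + (-24 + 5*(-8))**2/225 = -268 + (-24 - 40)**2/225 = -268 + (1/225)*(-64)**2 = -268 + (1/225)*4096 = -268 + 4096/225 = -56204/225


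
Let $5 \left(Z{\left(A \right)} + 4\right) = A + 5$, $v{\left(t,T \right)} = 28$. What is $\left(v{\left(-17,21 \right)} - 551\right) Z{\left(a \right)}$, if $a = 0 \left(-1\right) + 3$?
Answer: $\frac{6276}{5} \approx 1255.2$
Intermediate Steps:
$a = 3$ ($a = 0 + 3 = 3$)
$Z{\left(A \right)} = -3 + \frac{A}{5}$ ($Z{\left(A \right)} = -4 + \frac{A + 5}{5} = -4 + \frac{5 + A}{5} = -4 + \left(1 + \frac{A}{5}\right) = -3 + \frac{A}{5}$)
$\left(v{\left(-17,21 \right)} - 551\right) Z{\left(a \right)} = \left(28 - 551\right) \left(-3 + \frac{1}{5} \cdot 3\right) = - 523 \left(-3 + \frac{3}{5}\right) = \left(-523\right) \left(- \frac{12}{5}\right) = \frac{6276}{5}$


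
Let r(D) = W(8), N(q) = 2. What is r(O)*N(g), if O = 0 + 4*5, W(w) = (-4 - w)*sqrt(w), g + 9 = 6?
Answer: -48*sqrt(2) ≈ -67.882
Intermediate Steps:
g = -3 (g = -9 + 6 = -3)
W(w) = sqrt(w)*(-4 - w)
O = 20 (O = 0 + 20 = 20)
r(D) = -24*sqrt(2) (r(D) = sqrt(8)*(-4 - 1*8) = (2*sqrt(2))*(-4 - 8) = (2*sqrt(2))*(-12) = -24*sqrt(2))
r(O)*N(g) = -24*sqrt(2)*2 = -48*sqrt(2)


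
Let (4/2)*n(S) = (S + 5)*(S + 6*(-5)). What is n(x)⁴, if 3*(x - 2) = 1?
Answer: 694837277761/6561 ≈ 1.0590e+8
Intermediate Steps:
x = 7/3 (x = 2 + (⅓)*1 = 2 + ⅓ = 7/3 ≈ 2.3333)
n(S) = (-30 + S)*(5 + S)/2 (n(S) = ((S + 5)*(S + 6*(-5)))/2 = ((5 + S)*(S - 30))/2 = ((5 + S)*(-30 + S))/2 = ((-30 + S)*(5 + S))/2 = (-30 + S)*(5 + S)/2)
n(x)⁴ = (-75 + (7/3)²/2 - 25/2*7/3)⁴ = (-75 + (½)*(49/9) - 175/6)⁴ = (-75 + 49/18 - 175/6)⁴ = (-913/9)⁴ = 694837277761/6561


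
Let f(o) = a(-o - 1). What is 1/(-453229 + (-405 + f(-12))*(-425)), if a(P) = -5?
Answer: -1/278979 ≈ -3.5845e-6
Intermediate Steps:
f(o) = -5
1/(-453229 + (-405 + f(-12))*(-425)) = 1/(-453229 + (-405 - 5)*(-425)) = 1/(-453229 - 410*(-425)) = 1/(-453229 + 174250) = 1/(-278979) = -1/278979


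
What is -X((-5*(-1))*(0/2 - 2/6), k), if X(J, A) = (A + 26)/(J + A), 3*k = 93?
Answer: -171/88 ≈ -1.9432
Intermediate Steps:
k = 31 (k = (⅓)*93 = 31)
X(J, A) = (26 + A)/(A + J)
-X((-5*(-1))*(0/2 - 2/6), k) = -(26 + 31)/(31 + (-5*(-1))*(0/2 - 2/6)) = -57/(31 + 5*(0*(½) - 2*⅙)) = -57/(31 + 5*(0 - ⅓)) = -57/(31 + 5*(-⅓)) = -57/(31 - 5/3) = -57/88/3 = -3*57/88 = -1*171/88 = -171/88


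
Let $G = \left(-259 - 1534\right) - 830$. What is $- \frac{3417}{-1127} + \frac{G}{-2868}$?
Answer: $\frac{12756077}{3232236} \approx 3.9465$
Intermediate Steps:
$G = -2623$ ($G = -1793 - 830 = -2623$)
$- \frac{3417}{-1127} + \frac{G}{-2868} = - \frac{3417}{-1127} - \frac{2623}{-2868} = \left(-3417\right) \left(- \frac{1}{1127}\right) - - \frac{2623}{2868} = \frac{3417}{1127} + \frac{2623}{2868} = \frac{12756077}{3232236}$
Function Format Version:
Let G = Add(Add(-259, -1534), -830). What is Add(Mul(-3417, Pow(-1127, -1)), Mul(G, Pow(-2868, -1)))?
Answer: Rational(12756077, 3232236) ≈ 3.9465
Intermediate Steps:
G = -2623 (G = Add(-1793, -830) = -2623)
Add(Mul(-3417, Pow(-1127, -1)), Mul(G, Pow(-2868, -1))) = Add(Mul(-3417, Pow(-1127, -1)), Mul(-2623, Pow(-2868, -1))) = Add(Mul(-3417, Rational(-1, 1127)), Mul(-2623, Rational(-1, 2868))) = Add(Rational(3417, 1127), Rational(2623, 2868)) = Rational(12756077, 3232236)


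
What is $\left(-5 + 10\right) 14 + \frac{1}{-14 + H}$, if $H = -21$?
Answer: $\frac{2449}{35} \approx 69.971$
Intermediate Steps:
$\left(-5 + 10\right) 14 + \frac{1}{-14 + H} = \left(-5 + 10\right) 14 + \frac{1}{-14 - 21} = 5 \cdot 14 + \frac{1}{-35} = 70 - \frac{1}{35} = \frac{2449}{35}$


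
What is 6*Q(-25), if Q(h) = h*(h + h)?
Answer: 7500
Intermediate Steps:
Q(h) = 2*h² (Q(h) = h*(2*h) = 2*h²)
6*Q(-25) = 6*(2*(-25)²) = 6*(2*625) = 6*1250 = 7500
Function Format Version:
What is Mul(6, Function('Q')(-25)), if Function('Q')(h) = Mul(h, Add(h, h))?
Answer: 7500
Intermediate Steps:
Function('Q')(h) = Mul(2, Pow(h, 2)) (Function('Q')(h) = Mul(h, Mul(2, h)) = Mul(2, Pow(h, 2)))
Mul(6, Function('Q')(-25)) = Mul(6, Mul(2, Pow(-25, 2))) = Mul(6, Mul(2, 625)) = Mul(6, 1250) = 7500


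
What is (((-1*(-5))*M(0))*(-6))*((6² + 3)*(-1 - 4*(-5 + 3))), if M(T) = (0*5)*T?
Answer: 0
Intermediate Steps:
M(T) = 0 (M(T) = 0*T = 0)
(((-1*(-5))*M(0))*(-6))*((6² + 3)*(-1 - 4*(-5 + 3))) = ((-1*(-5)*0)*(-6))*((6² + 3)*(-1 - 4*(-5 + 3))) = ((5*0)*(-6))*((36 + 3)*(-1 - 4*(-2))) = (0*(-6))*(39*(-1 - 1*(-8))) = 0*(39*(-1 + 8)) = 0*(39*7) = 0*273 = 0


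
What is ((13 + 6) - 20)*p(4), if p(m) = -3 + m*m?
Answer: -13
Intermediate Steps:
p(m) = -3 + m²
((13 + 6) - 20)*p(4) = ((13 + 6) - 20)*(-3 + 4²) = (19 - 20)*(-3 + 16) = -1*13 = -13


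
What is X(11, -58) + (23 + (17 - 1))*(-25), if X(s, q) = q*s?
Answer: -1613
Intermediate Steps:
X(11, -58) + (23 + (17 - 1))*(-25) = -58*11 + (23 + (17 - 1))*(-25) = -638 + (23 + 16)*(-25) = -638 + 39*(-25) = -638 - 975 = -1613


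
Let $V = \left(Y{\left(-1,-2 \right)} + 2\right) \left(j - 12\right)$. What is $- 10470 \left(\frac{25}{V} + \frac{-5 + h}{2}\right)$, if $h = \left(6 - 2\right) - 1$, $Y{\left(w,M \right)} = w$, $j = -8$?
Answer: $\frac{47115}{2} \approx 23558.0$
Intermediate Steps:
$h = 3$ ($h = 4 - 1 = 3$)
$V = -20$ ($V = \left(-1 + 2\right) \left(-8 - 12\right) = 1 \left(-20\right) = -20$)
$- 10470 \left(\frac{25}{V} + \frac{-5 + h}{2}\right) = - 10470 \left(\frac{25}{-20} + \frac{-5 + 3}{2}\right) = - 10470 \left(25 \left(- \frac{1}{20}\right) - 1\right) = - 10470 \left(- \frac{5}{4} - 1\right) = \left(-10470\right) \left(- \frac{9}{4}\right) = \frac{47115}{2}$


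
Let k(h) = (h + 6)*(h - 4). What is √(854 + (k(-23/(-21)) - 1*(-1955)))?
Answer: 4*√76855/21 ≈ 52.805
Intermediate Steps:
k(h) = (-4 + h)*(6 + h) (k(h) = (6 + h)*(-4 + h) = (-4 + h)*(6 + h))
√(854 + (k(-23/(-21)) - 1*(-1955))) = √(854 + ((-24 + (-23/(-21))² + 2*(-23/(-21))) - 1*(-1955))) = √(854 + ((-24 + (-23*(-1/21))² + 2*(-23*(-1/21))) + 1955)) = √(854 + ((-24 + (23/21)² + 2*(23/21)) + 1955)) = √(854 + ((-24 + 529/441 + 46/21) + 1955)) = √(854 + (-9089/441 + 1955)) = √(854 + 853066/441) = √(1229680/441) = 4*√76855/21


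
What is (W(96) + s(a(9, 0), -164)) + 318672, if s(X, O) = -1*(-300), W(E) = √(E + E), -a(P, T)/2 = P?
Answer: 318972 + 8*√3 ≈ 3.1899e+5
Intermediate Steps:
a(P, T) = -2*P
W(E) = √2*√E (W(E) = √(2*E) = √2*√E)
s(X, O) = 300
(W(96) + s(a(9, 0), -164)) + 318672 = (√2*√96 + 300) + 318672 = (√2*(4*√6) + 300) + 318672 = (8*√3 + 300) + 318672 = (300 + 8*√3) + 318672 = 318972 + 8*√3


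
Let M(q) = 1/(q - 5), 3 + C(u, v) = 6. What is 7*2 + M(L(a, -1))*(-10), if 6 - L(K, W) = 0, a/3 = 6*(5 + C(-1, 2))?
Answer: 4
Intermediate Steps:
C(u, v) = 3 (C(u, v) = -3 + 6 = 3)
a = 144 (a = 3*(6*(5 + 3)) = 3*(6*8) = 3*48 = 144)
L(K, W) = 6 (L(K, W) = 6 - 1*0 = 6 + 0 = 6)
M(q) = 1/(-5 + q)
7*2 + M(L(a, -1))*(-10) = 7*2 - 10/(-5 + 6) = 14 - 10/1 = 14 + 1*(-10) = 14 - 10 = 4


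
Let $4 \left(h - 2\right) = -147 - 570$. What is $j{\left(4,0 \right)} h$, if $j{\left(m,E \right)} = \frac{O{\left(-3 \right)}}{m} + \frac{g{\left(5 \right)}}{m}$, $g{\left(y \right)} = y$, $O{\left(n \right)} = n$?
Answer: $- \frac{709}{8} \approx -88.625$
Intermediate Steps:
$j{\left(m,E \right)} = \frac{2}{m}$ ($j{\left(m,E \right)} = - \frac{3}{m} + \frac{5}{m} = \frac{2}{m}$)
$h = - \frac{709}{4}$ ($h = 2 + \frac{-147 - 570}{4} = 2 + \frac{1}{4} \left(-717\right) = 2 - \frac{717}{4} = - \frac{709}{4} \approx -177.25$)
$j{\left(4,0 \right)} h = \frac{2}{4} \left(- \frac{709}{4}\right) = 2 \cdot \frac{1}{4} \left(- \frac{709}{4}\right) = \frac{1}{2} \left(- \frac{709}{4}\right) = - \frac{709}{8}$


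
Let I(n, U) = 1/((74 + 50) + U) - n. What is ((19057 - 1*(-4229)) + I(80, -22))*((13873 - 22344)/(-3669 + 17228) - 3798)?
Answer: -121914313523189/1383018 ≈ -8.8151e+7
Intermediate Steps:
I(n, U) = 1/(124 + U) - n
((19057 - 1*(-4229)) + I(80, -22))*((13873 - 22344)/(-3669 + 17228) - 3798) = ((19057 - 1*(-4229)) + (1 - 124*80 - 1*(-22)*80)/(124 - 22))*((13873 - 22344)/(-3669 + 17228) - 3798) = ((19057 + 4229) + (1 - 9920 + 1760)/102)*(-8471/13559 - 3798) = (23286 + (1/102)*(-8159))*(-8471*1/13559 - 3798) = (23286 - 8159/102)*(-8471/13559 - 3798) = (2367013/102)*(-51505553/13559) = -121914313523189/1383018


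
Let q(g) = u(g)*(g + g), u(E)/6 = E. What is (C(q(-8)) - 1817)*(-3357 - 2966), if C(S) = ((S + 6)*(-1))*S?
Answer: 3770082427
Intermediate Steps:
u(E) = 6*E
q(g) = 12*g**2 (q(g) = (6*g)*(g + g) = (6*g)*(2*g) = 12*g**2)
C(S) = S*(-6 - S) (C(S) = ((6 + S)*(-1))*S = (-6 - S)*S = S*(-6 - S))
(C(q(-8)) - 1817)*(-3357 - 2966) = (-12*(-8)**2*(6 + 12*(-8)**2) - 1817)*(-3357 - 2966) = (-12*64*(6 + 12*64) - 1817)*(-6323) = (-1*768*(6 + 768) - 1817)*(-6323) = (-1*768*774 - 1817)*(-6323) = (-594432 - 1817)*(-6323) = -596249*(-6323) = 3770082427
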